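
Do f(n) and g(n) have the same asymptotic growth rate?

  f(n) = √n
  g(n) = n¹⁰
False

f(n) = √n is O(√n), and g(n) = n¹⁰ is O(n¹⁰).
Since they have different growth rates, f(n) = Θ(g(n)) is false.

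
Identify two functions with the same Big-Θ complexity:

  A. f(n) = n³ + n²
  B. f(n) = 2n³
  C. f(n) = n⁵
A and B

Examining each function:
  A. n³ + n² is O(n³)
  B. 2n³ is O(n³)
  C. n⁵ is O(n⁵)

Functions A and B both have the same complexity class.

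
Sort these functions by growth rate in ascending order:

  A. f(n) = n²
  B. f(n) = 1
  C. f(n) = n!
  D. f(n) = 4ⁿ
B < A < D < C

Comparing growth rates:
B = 1 is O(1)
A = n² is O(n²)
D = 4ⁿ is O(4ⁿ)
C = n! is O(n!)

Therefore, the order from slowest to fastest is: B < A < D < C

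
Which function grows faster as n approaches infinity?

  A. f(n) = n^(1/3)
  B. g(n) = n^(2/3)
B

f(n) = n^(1/3) is O(n^(1/3)), while g(n) = n^(2/3) is O(n^(2/3)).
Since O(n^(2/3)) grows faster than O(n^(1/3)), g(n) dominates.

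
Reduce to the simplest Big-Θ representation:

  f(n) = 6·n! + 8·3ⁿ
Θ(n!)

Order the terms by growth rate: 8·3ⁿ ≺ 6·n!.
The fastest-growing term 6·n! dominates as n → ∞; dropping its constant factor gives Θ(n!).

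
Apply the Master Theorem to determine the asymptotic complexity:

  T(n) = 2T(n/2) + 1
Θ(n)

Master Theorem: a = 2, b = 2, f(n) = 1.
Compute the critical exponent d = log₂(2) = 1.
Compare f(n) = Θ(1) against n^d:
  k = 0 < d = 1, so f(n) = O(n^(d-ε)) — Case 1.
  The recursion cost dominates: T(n) = Θ(n^d) = Θ(n).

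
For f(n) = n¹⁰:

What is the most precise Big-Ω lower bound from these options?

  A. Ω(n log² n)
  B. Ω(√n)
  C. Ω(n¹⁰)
C

f(n) = n¹⁰ is Ω(n¹⁰).
All listed options are valid Big-Ω bounds (lower bounds),
but Ω(n¹⁰) is the tightest (largest valid bound).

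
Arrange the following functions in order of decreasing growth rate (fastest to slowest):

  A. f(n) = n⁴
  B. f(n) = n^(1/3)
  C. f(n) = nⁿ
C > A > B

Comparing growth rates:
C = nⁿ is O(nⁿ)
A = n⁴ is O(n⁴)
B = n^(1/3) is O(n^(1/3))

Therefore, the order from fastest to slowest is: C > A > B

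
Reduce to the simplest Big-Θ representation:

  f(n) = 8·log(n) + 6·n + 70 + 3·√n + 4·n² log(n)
Θ(n² log n)

Order the terms by growth rate: 70 ≺ 8·log(n) ≺ 3·√n ≺ 6·n ≺ 4·n² log(n).
The fastest-growing term 4·n² log(n) dominates as n → ∞; dropping its constant factor gives Θ(n² log n).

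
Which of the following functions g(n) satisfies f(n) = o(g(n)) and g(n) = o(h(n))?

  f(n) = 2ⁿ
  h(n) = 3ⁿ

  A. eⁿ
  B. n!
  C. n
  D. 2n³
A

We need g(n) with 2ⁿ = o(g(n)) and g(n) = o(3ⁿ), i.e. O(2ⁿ) ≺ g ≺ O(3ⁿ).
Check each option:
  A. eⁿ — O(eⁿ) is strictly between O(2ⁿ) and O(3ⁿ) ✓
  B. n! — O(n!) does not grow strictly slower than h(n)
  C. n — O(n) does not grow strictly faster than f(n)
  D. 2n³ — O(n³) does not grow strictly faster than f(n)

Only option A (eⁿ) lies strictly between.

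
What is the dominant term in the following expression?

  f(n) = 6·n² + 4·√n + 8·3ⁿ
8·3ⁿ

Looking at each term:
  - 6·n² is O(n²)
  - 4·√n is O(√n)
  - 8·3ⁿ is O(3ⁿ)

The term 8·3ⁿ (O(3ⁿ)) grows fastest and dominates all others.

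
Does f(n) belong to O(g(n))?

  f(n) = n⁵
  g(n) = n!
True

f(n) = n⁵ is O(n⁵), and g(n) = n! is O(n!).
Since O(n⁵) ⊆ O(n!) (f grows no faster than g), f(n) = O(g(n)) is true.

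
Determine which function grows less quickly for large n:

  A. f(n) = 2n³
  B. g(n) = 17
B

f(n) = 2n³ is O(n³), while g(n) = 17 is O(1).
Since O(1) grows slower than O(n³), g(n) is dominated.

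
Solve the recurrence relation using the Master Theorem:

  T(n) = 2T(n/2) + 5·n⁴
Θ(n⁴)

Master Theorem: a = 2, b = 2, f(n) = 5·n⁴.
Compute the critical exponent d = log₂(2) = 1.
Compare f(n) = Θ(n⁴) against n^d:
  k = 4 > d = 1, so f(n) = Ω(n^(d+ε)) — Case 3.
  Regularity: a·(n/b)^4/n^4 = a/b^4 = 2/16 < 1 ✓.
  The top-level work dominates: T(n) = Θ(f(n)) = Θ(n⁴).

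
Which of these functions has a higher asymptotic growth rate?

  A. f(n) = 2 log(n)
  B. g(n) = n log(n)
B

f(n) = 2 log(n) is O(log n), while g(n) = n log(n) is O(n log n).
Since O(n log n) grows faster than O(log n), g(n) dominates.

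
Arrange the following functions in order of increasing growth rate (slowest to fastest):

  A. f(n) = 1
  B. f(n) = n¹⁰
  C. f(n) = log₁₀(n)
A < C < B

Comparing growth rates:
A = 1 is O(1)
C = log₁₀(n) is O(log n)
B = n¹⁰ is O(n¹⁰)

Therefore, the order from slowest to fastest is: A < C < B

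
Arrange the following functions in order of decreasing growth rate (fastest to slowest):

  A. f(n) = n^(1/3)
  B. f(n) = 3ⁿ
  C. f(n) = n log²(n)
B > C > A

Comparing growth rates:
B = 3ⁿ is O(3ⁿ)
C = n log²(n) is O(n log² n)
A = n^(1/3) is O(n^(1/3))

Therefore, the order from fastest to slowest is: B > C > A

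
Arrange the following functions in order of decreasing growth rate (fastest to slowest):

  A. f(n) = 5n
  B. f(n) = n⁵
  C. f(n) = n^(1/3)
B > A > C

Comparing growth rates:
B = n⁵ is O(n⁵)
A = 5n is O(n)
C = n^(1/3) is O(n^(1/3))

Therefore, the order from fastest to slowest is: B > A > C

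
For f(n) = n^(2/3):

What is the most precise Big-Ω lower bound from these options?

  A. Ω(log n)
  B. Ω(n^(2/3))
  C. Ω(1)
B

f(n) = n^(2/3) is Ω(n^(2/3)).
All listed options are valid Big-Ω bounds (lower bounds),
but Ω(n^(2/3)) is the tightest (largest valid bound).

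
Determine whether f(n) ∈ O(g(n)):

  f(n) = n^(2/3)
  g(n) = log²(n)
False

f(n) = n^(2/3) is O(n^(2/3)), and g(n) = log²(n) is O(log² n).
Since O(n^(2/3)) grows faster than O(log² n), f(n) = O(g(n)) is false.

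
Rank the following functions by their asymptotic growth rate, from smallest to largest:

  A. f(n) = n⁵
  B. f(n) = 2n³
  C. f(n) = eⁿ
B < A < C

Comparing growth rates:
B = 2n³ is O(n³)
A = n⁵ is O(n⁵)
C = eⁿ is O(eⁿ)

Therefore, the order from slowest to fastest is: B < A < C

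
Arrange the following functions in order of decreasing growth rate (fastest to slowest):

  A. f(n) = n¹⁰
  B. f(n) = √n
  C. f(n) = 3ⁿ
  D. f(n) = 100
C > A > B > D

Comparing growth rates:
C = 3ⁿ is O(3ⁿ)
A = n¹⁰ is O(n¹⁰)
B = √n is O(√n)
D = 100 is O(1)

Therefore, the order from fastest to slowest is: C > A > B > D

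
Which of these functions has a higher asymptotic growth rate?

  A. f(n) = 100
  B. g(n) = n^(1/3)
B

f(n) = 100 is O(1), while g(n) = n^(1/3) is O(n^(1/3)).
Since O(n^(1/3)) grows faster than O(1), g(n) dominates.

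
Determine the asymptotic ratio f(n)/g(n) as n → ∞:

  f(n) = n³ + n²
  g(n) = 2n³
1/2

Since n³ + n² and 2n³ have the same growth rate (O(n³)),
the ratio converges to a constant: 1/2.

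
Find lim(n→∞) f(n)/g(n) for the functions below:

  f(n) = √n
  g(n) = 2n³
0

Since √n (O(√n)) grows slower than 2n³ (O(n³)),
the ratio f(n)/g(n) → 0 as n → ∞.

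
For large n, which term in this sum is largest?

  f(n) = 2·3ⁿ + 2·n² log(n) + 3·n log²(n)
2·3ⁿ

Looking at each term:
  - 2·3ⁿ is O(3ⁿ)
  - 2·n² log(n) is O(n² log n)
  - 3·n log²(n) is O(n log² n)

The term 2·3ⁿ (O(3ⁿ)) grows fastest and dominates all others.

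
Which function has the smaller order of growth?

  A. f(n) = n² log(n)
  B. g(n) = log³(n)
B

f(n) = n² log(n) is O(n² log n), while g(n) = log³(n) is O(log³ n).
Since O(log³ n) grows slower than O(n² log n), g(n) is dominated.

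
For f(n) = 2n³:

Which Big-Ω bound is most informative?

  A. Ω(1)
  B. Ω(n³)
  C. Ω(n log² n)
B

f(n) = 2n³ is Ω(n³).
All listed options are valid Big-Ω bounds (lower bounds),
but Ω(n³) is the tightest (largest valid bound).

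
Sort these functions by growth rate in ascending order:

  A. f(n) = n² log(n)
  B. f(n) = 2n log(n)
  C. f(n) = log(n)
C < B < A

Comparing growth rates:
C = log(n) is O(log n)
B = 2n log(n) is O(n log n)
A = n² log(n) is O(n² log n)

Therefore, the order from slowest to fastest is: C < B < A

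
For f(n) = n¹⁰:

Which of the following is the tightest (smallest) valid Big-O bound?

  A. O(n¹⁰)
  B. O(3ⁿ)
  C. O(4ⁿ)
A

f(n) = n¹⁰ is O(n¹⁰).
All listed options are valid Big-O bounds (upper bounds),
but O(n¹⁰) is the tightest (smallest valid bound).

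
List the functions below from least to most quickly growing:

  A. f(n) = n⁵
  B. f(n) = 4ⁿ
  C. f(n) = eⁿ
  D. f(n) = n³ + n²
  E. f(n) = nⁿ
D < A < C < B < E

Comparing growth rates:
D = n³ + n² is O(n³)
A = n⁵ is O(n⁵)
C = eⁿ is O(eⁿ)
B = 4ⁿ is O(4ⁿ)
E = nⁿ is O(nⁿ)

Therefore, the order from slowest to fastest is: D < A < C < B < E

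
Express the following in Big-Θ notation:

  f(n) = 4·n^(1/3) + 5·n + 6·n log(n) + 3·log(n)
Θ(n log n)

Order the terms by growth rate: 3·log(n) ≺ 4·n^(1/3) ≺ 5·n ≺ 6·n log(n).
The fastest-growing term 6·n log(n) dominates as n → ∞; dropping its constant factor gives Θ(n log n).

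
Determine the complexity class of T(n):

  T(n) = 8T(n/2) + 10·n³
Θ(n³ log n)

Master Theorem: a = 8, b = 2, f(n) = 10·n³.
Compute the critical exponent d = log₂(8) = 3.
Compare f(n) = Θ(n³) against n^d:
  k = 3 = d, so f(n) = Θ(n^d) — Case 2.
  Work is balanced across levels: T(n) = Θ(n^d log n) = Θ(n³ log n).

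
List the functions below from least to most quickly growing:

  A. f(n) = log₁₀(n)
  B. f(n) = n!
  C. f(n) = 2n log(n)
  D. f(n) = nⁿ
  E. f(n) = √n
A < E < C < B < D

Comparing growth rates:
A = log₁₀(n) is O(log n)
E = √n is O(√n)
C = 2n log(n) is O(n log n)
B = n! is O(n!)
D = nⁿ is O(nⁿ)

Therefore, the order from slowest to fastest is: A < E < C < B < D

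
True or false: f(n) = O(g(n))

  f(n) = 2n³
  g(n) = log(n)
False

f(n) = 2n³ is O(n³), and g(n) = log(n) is O(log n).
Since O(n³) grows faster than O(log n), f(n) = O(g(n)) is false.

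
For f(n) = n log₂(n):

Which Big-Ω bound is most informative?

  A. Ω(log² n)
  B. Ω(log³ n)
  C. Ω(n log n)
C

f(n) = n log₂(n) is Ω(n log n).
All listed options are valid Big-Ω bounds (lower bounds),
but Ω(n log n) is the tightest (largest valid bound).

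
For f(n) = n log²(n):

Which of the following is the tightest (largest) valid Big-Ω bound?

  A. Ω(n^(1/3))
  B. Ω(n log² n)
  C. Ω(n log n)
B

f(n) = n log²(n) is Ω(n log² n).
All listed options are valid Big-Ω bounds (lower bounds),
but Ω(n log² n) is the tightest (largest valid bound).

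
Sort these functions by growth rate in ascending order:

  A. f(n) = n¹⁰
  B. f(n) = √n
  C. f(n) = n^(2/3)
B < C < A

Comparing growth rates:
B = √n is O(√n)
C = n^(2/3) is O(n^(2/3))
A = n¹⁰ is O(n¹⁰)

Therefore, the order from slowest to fastest is: B < C < A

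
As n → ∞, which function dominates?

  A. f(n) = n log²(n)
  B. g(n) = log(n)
A

f(n) = n log²(n) is O(n log² n), while g(n) = log(n) is O(log n).
Since O(n log² n) grows faster than O(log n), f(n) dominates.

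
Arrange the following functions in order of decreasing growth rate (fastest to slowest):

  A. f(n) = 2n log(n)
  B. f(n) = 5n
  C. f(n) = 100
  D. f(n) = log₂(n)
A > B > D > C

Comparing growth rates:
A = 2n log(n) is O(n log n)
B = 5n is O(n)
D = log₂(n) is O(log n)
C = 100 is O(1)

Therefore, the order from fastest to slowest is: A > B > D > C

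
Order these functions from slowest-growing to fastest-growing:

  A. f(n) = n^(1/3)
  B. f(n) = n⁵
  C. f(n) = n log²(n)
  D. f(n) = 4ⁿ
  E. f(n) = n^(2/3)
A < E < C < B < D

Comparing growth rates:
A = n^(1/3) is O(n^(1/3))
E = n^(2/3) is O(n^(2/3))
C = n log²(n) is O(n log² n)
B = n⁵ is O(n⁵)
D = 4ⁿ is O(4ⁿ)

Therefore, the order from slowest to fastest is: A < E < C < B < D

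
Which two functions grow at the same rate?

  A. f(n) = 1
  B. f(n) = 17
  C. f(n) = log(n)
A and B

Examining each function:
  A. 1 is O(1)
  B. 17 is O(1)
  C. log(n) is O(log n)

Functions A and B both have the same complexity class.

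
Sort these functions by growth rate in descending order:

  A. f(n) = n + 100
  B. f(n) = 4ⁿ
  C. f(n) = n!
C > B > A

Comparing growth rates:
C = n! is O(n!)
B = 4ⁿ is O(4ⁿ)
A = n + 100 is O(n)

Therefore, the order from fastest to slowest is: C > B > A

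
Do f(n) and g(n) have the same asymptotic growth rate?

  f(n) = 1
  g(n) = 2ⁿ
False

f(n) = 1 is O(1), and g(n) = 2ⁿ is O(2ⁿ).
Since they have different growth rates, f(n) = Θ(g(n)) is false.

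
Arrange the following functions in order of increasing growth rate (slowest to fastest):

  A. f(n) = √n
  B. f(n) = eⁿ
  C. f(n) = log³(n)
C < A < B

Comparing growth rates:
C = log³(n) is O(log³ n)
A = √n is O(√n)
B = eⁿ is O(eⁿ)

Therefore, the order from slowest to fastest is: C < A < B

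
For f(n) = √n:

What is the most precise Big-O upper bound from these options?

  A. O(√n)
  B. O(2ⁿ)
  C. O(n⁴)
A

f(n) = √n is O(√n).
All listed options are valid Big-O bounds (upper bounds),
but O(√n) is the tightest (smallest valid bound).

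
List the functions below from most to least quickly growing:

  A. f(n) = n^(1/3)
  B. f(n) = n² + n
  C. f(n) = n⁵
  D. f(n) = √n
C > B > D > A

Comparing growth rates:
C = n⁵ is O(n⁵)
B = n² + n is O(n²)
D = √n is O(√n)
A = n^(1/3) is O(n^(1/3))

Therefore, the order from fastest to slowest is: C > B > D > A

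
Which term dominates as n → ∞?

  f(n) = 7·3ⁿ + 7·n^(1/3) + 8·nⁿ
8·nⁿ

Looking at each term:
  - 7·3ⁿ is O(3ⁿ)
  - 7·n^(1/3) is O(n^(1/3))
  - 8·nⁿ is O(nⁿ)

The term 8·nⁿ (O(nⁿ)) grows fastest and dominates all others.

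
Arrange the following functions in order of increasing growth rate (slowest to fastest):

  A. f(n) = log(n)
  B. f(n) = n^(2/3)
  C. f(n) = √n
A < C < B

Comparing growth rates:
A = log(n) is O(log n)
C = √n is O(√n)
B = n^(2/3) is O(n^(2/3))

Therefore, the order from slowest to fastest is: A < C < B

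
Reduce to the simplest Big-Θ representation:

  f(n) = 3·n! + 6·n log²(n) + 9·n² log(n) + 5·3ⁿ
Θ(n!)

Order the terms by growth rate: 6·n log²(n) ≺ 9·n² log(n) ≺ 5·3ⁿ ≺ 3·n!.
The fastest-growing term 3·n! dominates as n → ∞; dropping its constant factor gives Θ(n!).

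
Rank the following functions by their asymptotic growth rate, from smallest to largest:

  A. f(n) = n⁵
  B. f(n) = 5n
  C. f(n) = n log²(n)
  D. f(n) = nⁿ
B < C < A < D

Comparing growth rates:
B = 5n is O(n)
C = n log²(n) is O(n log² n)
A = n⁵ is O(n⁵)
D = nⁿ is O(nⁿ)

Therefore, the order from slowest to fastest is: B < C < A < D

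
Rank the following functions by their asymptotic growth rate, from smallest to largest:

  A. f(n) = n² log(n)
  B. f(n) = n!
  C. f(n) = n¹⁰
A < C < B

Comparing growth rates:
A = n² log(n) is O(n² log n)
C = n¹⁰ is O(n¹⁰)
B = n! is O(n!)

Therefore, the order from slowest to fastest is: A < C < B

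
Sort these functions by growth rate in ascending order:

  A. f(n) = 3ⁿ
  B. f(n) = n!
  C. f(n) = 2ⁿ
C < A < B

Comparing growth rates:
C = 2ⁿ is O(2ⁿ)
A = 3ⁿ is O(3ⁿ)
B = n! is O(n!)

Therefore, the order from slowest to fastest is: C < A < B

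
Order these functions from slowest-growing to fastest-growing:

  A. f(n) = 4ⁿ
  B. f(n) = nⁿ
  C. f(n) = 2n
C < A < B

Comparing growth rates:
C = 2n is O(n)
A = 4ⁿ is O(4ⁿ)
B = nⁿ is O(nⁿ)

Therefore, the order from slowest to fastest is: C < A < B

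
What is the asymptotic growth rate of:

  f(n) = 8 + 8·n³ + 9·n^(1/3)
Θ(n³)

Order the terms by growth rate: 8 ≺ 9·n^(1/3) ≺ 8·n³.
The fastest-growing term 8·n³ dominates as n → ∞; dropping its constant factor gives Θ(n³).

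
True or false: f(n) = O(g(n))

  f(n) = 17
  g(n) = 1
True

f(n) = 17 and g(n) = 1 are both O(1).
Big-O permits equal growth rates (f ≤ c·g for some c), so f(n) = O(g(n)) is true.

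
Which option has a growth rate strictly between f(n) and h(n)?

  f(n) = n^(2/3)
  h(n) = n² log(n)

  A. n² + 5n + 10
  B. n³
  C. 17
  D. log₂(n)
A

We need g(n) with n^(2/3) = o(g(n)) and g(n) = o(n² log(n)), i.e. O(n^(2/3)) ≺ g ≺ O(n² log n).
Check each option:
  A. n² + 5n + 10 — O(n²) is strictly between O(n^(2/3)) and O(n² log n) ✓
  B. n³ — O(n³) does not grow strictly slower than h(n)
  C. 17 — O(1) does not grow strictly faster than f(n)
  D. log₂(n) — O(log n) does not grow strictly faster than f(n)

Only option A (n² + 5n + 10) lies strictly between.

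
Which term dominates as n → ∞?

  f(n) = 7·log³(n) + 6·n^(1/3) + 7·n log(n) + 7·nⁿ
7·nⁿ

Looking at each term:
  - 7·log³(n) is O(log³ n)
  - 6·n^(1/3) is O(n^(1/3))
  - 7·n log(n) is O(n log n)
  - 7·nⁿ is O(nⁿ)

The term 7·nⁿ (O(nⁿ)) grows fastest and dominates all others.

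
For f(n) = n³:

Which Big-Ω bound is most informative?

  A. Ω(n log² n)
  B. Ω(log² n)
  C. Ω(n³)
C

f(n) = n³ is Ω(n³).
All listed options are valid Big-Ω bounds (lower bounds),
but Ω(n³) is the tightest (largest valid bound).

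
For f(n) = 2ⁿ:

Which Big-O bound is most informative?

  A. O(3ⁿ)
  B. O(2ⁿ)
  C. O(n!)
B

f(n) = 2ⁿ is O(2ⁿ).
All listed options are valid Big-O bounds (upper bounds),
but O(2ⁿ) is the tightest (smallest valid bound).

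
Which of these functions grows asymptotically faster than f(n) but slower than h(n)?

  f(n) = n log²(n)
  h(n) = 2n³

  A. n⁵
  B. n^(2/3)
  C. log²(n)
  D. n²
D

We need g(n) with n log²(n) = o(g(n)) and g(n) = o(2n³), i.e. O(n log² n) ≺ g ≺ O(n³).
Check each option:
  A. n⁵ — O(n⁵) does not grow strictly slower than h(n)
  B. n^(2/3) — O(n^(2/3)) does not grow strictly faster than f(n)
  C. log²(n) — O(log² n) does not grow strictly faster than f(n)
  D. n² — O(n²) is strictly between O(n log² n) and O(n³) ✓

Only option D (n²) lies strictly between.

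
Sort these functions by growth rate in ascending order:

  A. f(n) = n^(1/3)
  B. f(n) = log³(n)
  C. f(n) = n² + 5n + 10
B < A < C

Comparing growth rates:
B = log³(n) is O(log³ n)
A = n^(1/3) is O(n^(1/3))
C = n² + 5n + 10 is O(n²)

Therefore, the order from slowest to fastest is: B < A < C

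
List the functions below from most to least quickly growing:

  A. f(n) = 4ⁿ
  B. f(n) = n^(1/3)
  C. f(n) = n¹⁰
A > C > B

Comparing growth rates:
A = 4ⁿ is O(4ⁿ)
C = n¹⁰ is O(n¹⁰)
B = n^(1/3) is O(n^(1/3))

Therefore, the order from fastest to slowest is: A > C > B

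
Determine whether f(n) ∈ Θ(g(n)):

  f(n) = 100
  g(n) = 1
True

f(n) = 100 and g(n) = 1 are both O(1).
Since they have the same asymptotic growth rate, f(n) = Θ(g(n)) is true.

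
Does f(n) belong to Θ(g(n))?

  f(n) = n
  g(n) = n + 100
True

f(n) = n and g(n) = n + 100 are both O(n).
Since they have the same asymptotic growth rate, f(n) = Θ(g(n)) is true.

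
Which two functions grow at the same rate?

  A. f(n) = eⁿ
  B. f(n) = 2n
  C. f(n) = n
B and C

Examining each function:
  A. eⁿ is O(eⁿ)
  B. 2n is O(n)
  C. n is O(n)

Functions B and C both have the same complexity class.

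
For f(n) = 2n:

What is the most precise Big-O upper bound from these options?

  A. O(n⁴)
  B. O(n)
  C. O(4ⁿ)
B

f(n) = 2n is O(n).
All listed options are valid Big-O bounds (upper bounds),
but O(n) is the tightest (smallest valid bound).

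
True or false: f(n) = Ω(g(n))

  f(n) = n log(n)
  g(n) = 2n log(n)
True

f(n) = n log(n) and g(n) = 2n log(n) are both O(n log n).
Big-Ω permits equal growth rates (f ≥ c·g for some c > 0), so f(n) = Ω(g(n)) is true.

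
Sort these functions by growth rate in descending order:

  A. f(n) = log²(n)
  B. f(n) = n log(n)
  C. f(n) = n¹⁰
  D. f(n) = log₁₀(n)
C > B > A > D

Comparing growth rates:
C = n¹⁰ is O(n¹⁰)
B = n log(n) is O(n log n)
A = log²(n) is O(log² n)
D = log₁₀(n) is O(log n)

Therefore, the order from fastest to slowest is: C > B > A > D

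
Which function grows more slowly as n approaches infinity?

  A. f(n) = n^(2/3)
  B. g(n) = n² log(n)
A

f(n) = n^(2/3) is O(n^(2/3)), while g(n) = n² log(n) is O(n² log n).
Since O(n^(2/3)) grows slower than O(n² log n), f(n) is dominated.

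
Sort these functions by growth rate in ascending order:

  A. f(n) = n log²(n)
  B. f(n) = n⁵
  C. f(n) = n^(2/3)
C < A < B

Comparing growth rates:
C = n^(2/3) is O(n^(2/3))
A = n log²(n) is O(n log² n)
B = n⁵ is O(n⁵)

Therefore, the order from slowest to fastest is: C < A < B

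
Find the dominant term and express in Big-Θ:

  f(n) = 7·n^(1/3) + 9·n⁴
Θ(n⁴)

Order the terms by growth rate: 7·n^(1/3) ≺ 9·n⁴.
The fastest-growing term 9·n⁴ dominates as n → ∞; dropping its constant factor gives Θ(n⁴).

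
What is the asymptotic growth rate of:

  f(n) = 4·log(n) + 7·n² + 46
Θ(n²)

Order the terms by growth rate: 46 ≺ 4·log(n) ≺ 7·n².
The fastest-growing term 7·n² dominates as n → ∞; dropping its constant factor gives Θ(n²).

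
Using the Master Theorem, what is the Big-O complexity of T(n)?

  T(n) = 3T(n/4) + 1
Θ(n^log₄(3))

Master Theorem: a = 3, b = 4, f(n) = 1.
Compute the critical exponent d = log₄(3) = 0.792.
Compare f(n) = Θ(1) against n^d:
  k = 0 < d = 0.792, so f(n) = O(n^(d-ε)) — Case 1.
  The recursion cost dominates: T(n) = Θ(n^d) = Θ(n^log₄(3)).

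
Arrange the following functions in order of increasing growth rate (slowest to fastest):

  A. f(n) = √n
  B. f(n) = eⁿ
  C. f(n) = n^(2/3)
A < C < B

Comparing growth rates:
A = √n is O(√n)
C = n^(2/3) is O(n^(2/3))
B = eⁿ is O(eⁿ)

Therefore, the order from slowest to fastest is: A < C < B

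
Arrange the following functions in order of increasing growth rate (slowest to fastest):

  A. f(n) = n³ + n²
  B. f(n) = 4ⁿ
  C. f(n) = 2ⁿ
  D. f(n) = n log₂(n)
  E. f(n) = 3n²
D < E < A < C < B

Comparing growth rates:
D = n log₂(n) is O(n log n)
E = 3n² is O(n²)
A = n³ + n² is O(n³)
C = 2ⁿ is O(2ⁿ)
B = 4ⁿ is O(4ⁿ)

Therefore, the order from slowest to fastest is: D < E < A < C < B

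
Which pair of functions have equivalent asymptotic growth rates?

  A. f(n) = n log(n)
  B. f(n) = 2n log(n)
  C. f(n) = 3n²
A and B

Examining each function:
  A. n log(n) is O(n log n)
  B. 2n log(n) is O(n log n)
  C. 3n² is O(n²)

Functions A and B both have the same complexity class.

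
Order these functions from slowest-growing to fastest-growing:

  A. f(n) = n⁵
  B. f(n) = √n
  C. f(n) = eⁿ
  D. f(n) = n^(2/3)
B < D < A < C

Comparing growth rates:
B = √n is O(√n)
D = n^(2/3) is O(n^(2/3))
A = n⁵ is O(n⁵)
C = eⁿ is O(eⁿ)

Therefore, the order from slowest to fastest is: B < D < A < C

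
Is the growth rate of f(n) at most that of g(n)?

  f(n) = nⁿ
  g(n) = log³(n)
False

f(n) = nⁿ is O(nⁿ), and g(n) = log³(n) is O(log³ n).
Since O(nⁿ) grows faster than O(log³ n), f(n) = O(g(n)) is false.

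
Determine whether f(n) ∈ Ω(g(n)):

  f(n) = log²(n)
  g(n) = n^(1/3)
False

f(n) = log²(n) is O(log² n), and g(n) = n^(1/3) is O(n^(1/3)).
Since O(log² n) grows slower than O(n^(1/3)), f(n) = Ω(g(n)) is false.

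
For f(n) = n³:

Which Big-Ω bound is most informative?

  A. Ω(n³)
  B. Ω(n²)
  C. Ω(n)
A

f(n) = n³ is Ω(n³).
All listed options are valid Big-Ω bounds (lower bounds),
but Ω(n³) is the tightest (largest valid bound).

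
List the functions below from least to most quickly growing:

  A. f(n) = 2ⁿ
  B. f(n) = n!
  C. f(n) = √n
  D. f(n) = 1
D < C < A < B

Comparing growth rates:
D = 1 is O(1)
C = √n is O(√n)
A = 2ⁿ is O(2ⁿ)
B = n! is O(n!)

Therefore, the order from slowest to fastest is: D < C < A < B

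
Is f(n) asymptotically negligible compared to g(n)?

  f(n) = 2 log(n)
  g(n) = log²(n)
True

f(n) = 2 log(n) is O(log n), and g(n) = log²(n) is O(log² n).
Since O(log n) grows strictly slower than O(log² n), f(n) = o(g(n)) is true.
This means lim(n→∞) f(n)/g(n) = 0.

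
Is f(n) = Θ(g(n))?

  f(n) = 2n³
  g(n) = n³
True

f(n) = 2n³ and g(n) = n³ are both O(n³).
Since they have the same asymptotic growth rate, f(n) = Θ(g(n)) is true.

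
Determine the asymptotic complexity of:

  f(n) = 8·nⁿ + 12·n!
O(nⁿ)

The dominant term in 8·nⁿ + 12·n! is 8·nⁿ, which is Θ(nⁿ).
Lower-order terms (12·n!) are asymptotically negligible.
Constants are absorbed, so the tightest bound is O(nⁿ).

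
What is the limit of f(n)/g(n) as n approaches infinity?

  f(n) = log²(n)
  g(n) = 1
∞

Since log²(n) (O(log² n)) grows faster than 1 (O(1)),
the ratio f(n)/g(n) → ∞ as n → ∞.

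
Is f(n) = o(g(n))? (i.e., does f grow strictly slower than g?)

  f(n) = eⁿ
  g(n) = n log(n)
False

f(n) = eⁿ is O(eⁿ), and g(n) = n log(n) is O(n log n).
Since O(eⁿ) grows faster than or equal to O(n log n), f(n) = o(g(n)) is false.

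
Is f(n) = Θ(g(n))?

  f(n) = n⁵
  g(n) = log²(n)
False

f(n) = n⁵ is O(n⁵), and g(n) = log²(n) is O(log² n).
Since they have different growth rates, f(n) = Θ(g(n)) is false.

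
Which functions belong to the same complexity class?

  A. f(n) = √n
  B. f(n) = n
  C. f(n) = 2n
B and C

Examining each function:
  A. √n is O(√n)
  B. n is O(n)
  C. 2n is O(n)

Functions B and C both have the same complexity class.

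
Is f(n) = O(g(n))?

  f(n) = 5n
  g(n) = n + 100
True

f(n) = 5n and g(n) = n + 100 are both O(n).
Big-O permits equal growth rates (f ≤ c·g for some c), so f(n) = O(g(n)) is true.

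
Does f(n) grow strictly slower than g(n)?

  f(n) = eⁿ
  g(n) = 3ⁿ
True

f(n) = eⁿ is O(eⁿ), and g(n) = 3ⁿ is O(3ⁿ).
Since O(eⁿ) grows strictly slower than O(3ⁿ), f(n) = o(g(n)) is true.
This means lim(n→∞) f(n)/g(n) = 0.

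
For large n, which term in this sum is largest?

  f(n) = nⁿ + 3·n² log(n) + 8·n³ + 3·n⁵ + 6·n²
nⁿ

Looking at each term:
  - nⁿ is O(nⁿ)
  - 3·n² log(n) is O(n² log n)
  - 8·n³ is O(n³)
  - 3·n⁵ is O(n⁵)
  - 6·n² is O(n²)

The term nⁿ (O(nⁿ)) grows fastest and dominates all others.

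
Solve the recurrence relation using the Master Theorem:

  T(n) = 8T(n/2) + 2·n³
Θ(n³ log n)

Master Theorem: a = 8, b = 2, f(n) = 2·n³.
Compute the critical exponent d = log₂(8) = 3.
Compare f(n) = Θ(n³) against n^d:
  k = 3 = d, so f(n) = Θ(n^d) — Case 2.
  Work is balanced across levels: T(n) = Θ(n^d log n) = Θ(n³ log n).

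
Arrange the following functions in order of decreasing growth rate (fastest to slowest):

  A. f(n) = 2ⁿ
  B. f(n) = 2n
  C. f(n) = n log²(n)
A > C > B

Comparing growth rates:
A = 2ⁿ is O(2ⁿ)
C = n log²(n) is O(n log² n)
B = 2n is O(n)

Therefore, the order from fastest to slowest is: A > C > B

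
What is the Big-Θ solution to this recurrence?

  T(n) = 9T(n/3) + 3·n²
Θ(n² log n)

Master Theorem: a = 9, b = 3, f(n) = 3·n².
Compute the critical exponent d = log₃(9) = 2.
Compare f(n) = Θ(n²) against n^d:
  k = 2 = d, so f(n) = Θ(n^d) — Case 2.
  Work is balanced across levels: T(n) = Θ(n^d log n) = Θ(n² log n).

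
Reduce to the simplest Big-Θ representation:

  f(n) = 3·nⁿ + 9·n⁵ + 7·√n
Θ(nⁿ)

Order the terms by growth rate: 7·√n ≺ 9·n⁵ ≺ 3·nⁿ.
The fastest-growing term 3·nⁿ dominates as n → ∞; dropping its constant factor gives Θ(nⁿ).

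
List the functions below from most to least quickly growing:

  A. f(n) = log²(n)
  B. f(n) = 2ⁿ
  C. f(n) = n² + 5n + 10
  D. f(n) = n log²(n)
B > C > D > A

Comparing growth rates:
B = 2ⁿ is O(2ⁿ)
C = n² + 5n + 10 is O(n²)
D = n log²(n) is O(n log² n)
A = log²(n) is O(log² n)

Therefore, the order from fastest to slowest is: B > C > D > A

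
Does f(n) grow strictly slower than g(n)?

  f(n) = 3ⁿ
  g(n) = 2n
False

f(n) = 3ⁿ is O(3ⁿ), and g(n) = 2n is O(n).
Since O(3ⁿ) grows faster than or equal to O(n), f(n) = o(g(n)) is false.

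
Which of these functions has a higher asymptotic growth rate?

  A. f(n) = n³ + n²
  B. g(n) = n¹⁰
B

f(n) = n³ + n² is O(n³), while g(n) = n¹⁰ is O(n¹⁰).
Since O(n¹⁰) grows faster than O(n³), g(n) dominates.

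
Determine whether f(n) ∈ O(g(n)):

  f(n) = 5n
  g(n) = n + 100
True

f(n) = 5n and g(n) = n + 100 are both O(n).
Big-O permits equal growth rates (f ≤ c·g for some c), so f(n) = O(g(n)) is true.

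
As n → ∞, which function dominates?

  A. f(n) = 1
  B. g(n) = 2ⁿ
B

f(n) = 1 is O(1), while g(n) = 2ⁿ is O(2ⁿ).
Since O(2ⁿ) grows faster than O(1), g(n) dominates.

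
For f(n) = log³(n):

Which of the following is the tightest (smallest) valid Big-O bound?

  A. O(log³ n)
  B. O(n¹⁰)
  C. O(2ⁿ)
A

f(n) = log³(n) is O(log³ n).
All listed options are valid Big-O bounds (upper bounds),
but O(log³ n) is the tightest (smallest valid bound).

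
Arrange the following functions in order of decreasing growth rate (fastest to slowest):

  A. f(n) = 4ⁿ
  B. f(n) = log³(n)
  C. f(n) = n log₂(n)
A > C > B

Comparing growth rates:
A = 4ⁿ is O(4ⁿ)
C = n log₂(n) is O(n log n)
B = log³(n) is O(log³ n)

Therefore, the order from fastest to slowest is: A > C > B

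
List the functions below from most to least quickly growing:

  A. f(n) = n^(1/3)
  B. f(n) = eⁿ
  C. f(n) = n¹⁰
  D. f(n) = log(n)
B > C > A > D

Comparing growth rates:
B = eⁿ is O(eⁿ)
C = n¹⁰ is O(n¹⁰)
A = n^(1/3) is O(n^(1/3))
D = log(n) is O(log n)

Therefore, the order from fastest to slowest is: B > C > A > D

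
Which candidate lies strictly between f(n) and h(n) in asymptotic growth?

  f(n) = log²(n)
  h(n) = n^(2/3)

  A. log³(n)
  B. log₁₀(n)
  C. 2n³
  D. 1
A

We need g(n) with log²(n) = o(g(n)) and g(n) = o(n^(2/3)), i.e. O(log² n) ≺ g ≺ O(n^(2/3)).
Check each option:
  A. log³(n) — O(log³ n) is strictly between O(log² n) and O(n^(2/3)) ✓
  B. log₁₀(n) — O(log n) does not grow strictly faster than f(n)
  C. 2n³ — O(n³) does not grow strictly slower than h(n)
  D. 1 — O(1) does not grow strictly faster than f(n)

Only option A (log³(n)) lies strictly between.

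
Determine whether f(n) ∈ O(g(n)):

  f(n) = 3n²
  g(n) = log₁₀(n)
False

f(n) = 3n² is O(n²), and g(n) = log₁₀(n) is O(log n).
Since O(n²) grows faster than O(log n), f(n) = O(g(n)) is false.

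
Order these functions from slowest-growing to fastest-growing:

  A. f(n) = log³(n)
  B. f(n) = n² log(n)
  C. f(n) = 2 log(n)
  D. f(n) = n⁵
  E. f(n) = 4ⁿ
C < A < B < D < E

Comparing growth rates:
C = 2 log(n) is O(log n)
A = log³(n) is O(log³ n)
B = n² log(n) is O(n² log n)
D = n⁵ is O(n⁵)
E = 4ⁿ is O(4ⁿ)

Therefore, the order from slowest to fastest is: C < A < B < D < E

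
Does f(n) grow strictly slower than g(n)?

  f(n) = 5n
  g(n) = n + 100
False

f(n) = 5n is O(n), and g(n) = n + 100 is O(n).
Since they have the same growth rate, f(n) = o(g(n)) is false.
(f = o(g) requires f to grow strictly slower, not equal.)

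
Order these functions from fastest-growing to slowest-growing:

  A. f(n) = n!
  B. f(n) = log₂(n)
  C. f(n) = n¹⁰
A > C > B

Comparing growth rates:
A = n! is O(n!)
C = n¹⁰ is O(n¹⁰)
B = log₂(n) is O(log n)

Therefore, the order from fastest to slowest is: A > C > B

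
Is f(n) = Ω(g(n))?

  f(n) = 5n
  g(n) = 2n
True

f(n) = 5n and g(n) = 2n are both O(n).
Big-Ω permits equal growth rates (f ≥ c·g for some c > 0), so f(n) = Ω(g(n)) is true.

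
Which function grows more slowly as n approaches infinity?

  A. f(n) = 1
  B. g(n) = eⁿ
A

f(n) = 1 is O(1), while g(n) = eⁿ is O(eⁿ).
Since O(1) grows slower than O(eⁿ), f(n) is dominated.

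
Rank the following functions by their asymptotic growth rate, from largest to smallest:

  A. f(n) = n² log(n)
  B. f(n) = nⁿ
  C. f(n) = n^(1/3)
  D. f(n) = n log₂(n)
B > A > D > C

Comparing growth rates:
B = nⁿ is O(nⁿ)
A = n² log(n) is O(n² log n)
D = n log₂(n) is O(n log n)
C = n^(1/3) is O(n^(1/3))

Therefore, the order from fastest to slowest is: B > A > D > C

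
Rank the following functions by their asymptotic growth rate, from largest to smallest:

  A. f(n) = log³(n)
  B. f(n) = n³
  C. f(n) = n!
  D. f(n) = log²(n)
C > B > A > D

Comparing growth rates:
C = n! is O(n!)
B = n³ is O(n³)
A = log³(n) is O(log³ n)
D = log²(n) is O(log² n)

Therefore, the order from fastest to slowest is: C > B > A > D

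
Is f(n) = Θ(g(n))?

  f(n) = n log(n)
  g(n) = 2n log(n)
True

f(n) = n log(n) and g(n) = 2n log(n) are both O(n log n).
Since they have the same asymptotic growth rate, f(n) = Θ(g(n)) is true.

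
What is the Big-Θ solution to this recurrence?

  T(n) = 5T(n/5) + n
Θ(n log n)

Master Theorem: a = 5, b = 5, f(n) = n.
Compute the critical exponent d = log₅(5) = 1.
Compare f(n) = Θ(n) against n^d:
  k = 1 = d, so f(n) = Θ(n^d) — Case 2.
  Work is balanced across levels: T(n) = Θ(n^d log n) = Θ(n log n).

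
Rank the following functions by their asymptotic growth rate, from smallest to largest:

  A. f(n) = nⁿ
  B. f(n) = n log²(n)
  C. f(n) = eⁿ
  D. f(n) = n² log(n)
B < D < C < A

Comparing growth rates:
B = n log²(n) is O(n log² n)
D = n² log(n) is O(n² log n)
C = eⁿ is O(eⁿ)
A = nⁿ is O(nⁿ)

Therefore, the order from slowest to fastest is: B < D < C < A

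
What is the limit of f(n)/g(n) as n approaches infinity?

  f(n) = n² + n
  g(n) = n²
1

Since n² + n and n² have the same growth rate (O(n²)),
the ratio converges to a constant: 1.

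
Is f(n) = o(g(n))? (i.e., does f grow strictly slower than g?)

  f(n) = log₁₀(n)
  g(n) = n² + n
True

f(n) = log₁₀(n) is O(log n), and g(n) = n² + n is O(n²).
Since O(log n) grows strictly slower than O(n²), f(n) = o(g(n)) is true.
This means lim(n→∞) f(n)/g(n) = 0.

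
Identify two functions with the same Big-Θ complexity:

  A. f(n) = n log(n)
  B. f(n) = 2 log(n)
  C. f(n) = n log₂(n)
A and C

Examining each function:
  A. n log(n) is O(n log n)
  B. 2 log(n) is O(log n)
  C. n log₂(n) is O(n log n)

Functions A and C both have the same complexity class.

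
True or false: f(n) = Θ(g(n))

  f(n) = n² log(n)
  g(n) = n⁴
False

f(n) = n² log(n) is O(n² log n), and g(n) = n⁴ is O(n⁴).
Since they have different growth rates, f(n) = Θ(g(n)) is false.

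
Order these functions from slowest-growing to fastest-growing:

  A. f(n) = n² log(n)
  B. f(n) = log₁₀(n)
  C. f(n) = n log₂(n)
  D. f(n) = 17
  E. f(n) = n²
D < B < C < E < A

Comparing growth rates:
D = 17 is O(1)
B = log₁₀(n) is O(log n)
C = n log₂(n) is O(n log n)
E = n² is O(n²)
A = n² log(n) is O(n² log n)

Therefore, the order from slowest to fastest is: D < B < C < E < A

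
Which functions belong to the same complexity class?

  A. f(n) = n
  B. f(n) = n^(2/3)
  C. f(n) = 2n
A and C

Examining each function:
  A. n is O(n)
  B. n^(2/3) is O(n^(2/3))
  C. 2n is O(n)

Functions A and C both have the same complexity class.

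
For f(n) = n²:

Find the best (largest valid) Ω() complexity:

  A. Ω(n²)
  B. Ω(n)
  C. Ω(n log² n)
A

f(n) = n² is Ω(n²).
All listed options are valid Big-Ω bounds (lower bounds),
but Ω(n²) is the tightest (largest valid bound).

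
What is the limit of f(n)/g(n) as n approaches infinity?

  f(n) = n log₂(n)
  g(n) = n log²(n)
0

Since n log₂(n) (O(n log n)) grows slower than n log²(n) (O(n log² n)),
the ratio f(n)/g(n) → 0 as n → ∞.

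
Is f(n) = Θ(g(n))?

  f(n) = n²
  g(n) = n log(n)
False

f(n) = n² is O(n²), and g(n) = n log(n) is O(n log n).
Since they have different growth rates, f(n) = Θ(g(n)) is false.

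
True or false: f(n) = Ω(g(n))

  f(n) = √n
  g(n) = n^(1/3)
True

f(n) = √n is O(√n), and g(n) = n^(1/3) is O(n^(1/3)).
Since O(√n) grows at least as fast as O(n^(1/3)), f(n) = Ω(g(n)) is true.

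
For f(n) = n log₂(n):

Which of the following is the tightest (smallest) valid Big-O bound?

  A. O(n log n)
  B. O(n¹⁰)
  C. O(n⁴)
A

f(n) = n log₂(n) is O(n log n).
All listed options are valid Big-O bounds (upper bounds),
but O(n log n) is the tightest (smallest valid bound).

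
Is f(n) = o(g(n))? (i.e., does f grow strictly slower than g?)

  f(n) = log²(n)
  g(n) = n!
True

f(n) = log²(n) is O(log² n), and g(n) = n! is O(n!).
Since O(log² n) grows strictly slower than O(n!), f(n) = o(g(n)) is true.
This means lim(n→∞) f(n)/g(n) = 0.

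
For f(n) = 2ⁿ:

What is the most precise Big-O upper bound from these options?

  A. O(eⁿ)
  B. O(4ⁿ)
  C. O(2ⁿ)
C

f(n) = 2ⁿ is O(2ⁿ).
All listed options are valid Big-O bounds (upper bounds),
but O(2ⁿ) is the tightest (smallest valid bound).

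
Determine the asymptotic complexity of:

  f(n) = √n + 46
O(√n)

The dominant term in √n + 46 is √n, which is Θ(√n).
Lower-order terms (46) are asymptotically negligible.
Constants are absorbed, so the tightest bound is O(√n).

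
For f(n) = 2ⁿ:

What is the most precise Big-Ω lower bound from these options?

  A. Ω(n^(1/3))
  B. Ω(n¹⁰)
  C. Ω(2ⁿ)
C

f(n) = 2ⁿ is Ω(2ⁿ).
All listed options are valid Big-Ω bounds (lower bounds),
but Ω(2ⁿ) is the tightest (largest valid bound).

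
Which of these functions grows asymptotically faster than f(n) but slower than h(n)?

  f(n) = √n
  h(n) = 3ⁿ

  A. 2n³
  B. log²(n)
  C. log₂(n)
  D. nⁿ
A

We need g(n) with √n = o(g(n)) and g(n) = o(3ⁿ), i.e. O(√n) ≺ g ≺ O(3ⁿ).
Check each option:
  A. 2n³ — O(n³) is strictly between O(√n) and O(3ⁿ) ✓
  B. log²(n) — O(log² n) does not grow strictly faster than f(n)
  C. log₂(n) — O(log n) does not grow strictly faster than f(n)
  D. nⁿ — O(nⁿ) does not grow strictly slower than h(n)

Only option A (2n³) lies strictly between.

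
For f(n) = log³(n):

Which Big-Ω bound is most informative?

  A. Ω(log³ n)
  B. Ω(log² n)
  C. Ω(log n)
A

f(n) = log³(n) is Ω(log³ n).
All listed options are valid Big-Ω bounds (lower bounds),
but Ω(log³ n) is the tightest (largest valid bound).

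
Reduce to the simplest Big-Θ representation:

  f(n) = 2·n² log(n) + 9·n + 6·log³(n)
Θ(n² log n)

Order the terms by growth rate: 6·log³(n) ≺ 9·n ≺ 2·n² log(n).
The fastest-growing term 2·n² log(n) dominates as n → ∞; dropping its constant factor gives Θ(n² log n).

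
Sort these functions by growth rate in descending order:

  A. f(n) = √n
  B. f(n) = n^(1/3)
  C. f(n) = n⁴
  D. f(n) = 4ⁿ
D > C > A > B

Comparing growth rates:
D = 4ⁿ is O(4ⁿ)
C = n⁴ is O(n⁴)
A = √n is O(√n)
B = n^(1/3) is O(n^(1/3))

Therefore, the order from fastest to slowest is: D > C > A > B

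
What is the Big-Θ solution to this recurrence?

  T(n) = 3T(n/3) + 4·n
Θ(n log n)

Master Theorem: a = 3, b = 3, f(n) = 4·n.
Compute the critical exponent d = log₃(3) = 1.
Compare f(n) = Θ(n) against n^d:
  k = 1 = d, so f(n) = Θ(n^d) — Case 2.
  Work is balanced across levels: T(n) = Θ(n^d log n) = Θ(n log n).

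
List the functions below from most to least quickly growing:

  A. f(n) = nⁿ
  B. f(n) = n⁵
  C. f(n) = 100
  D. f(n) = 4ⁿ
A > D > B > C

Comparing growth rates:
A = nⁿ is O(nⁿ)
D = 4ⁿ is O(4ⁿ)
B = n⁵ is O(n⁵)
C = 100 is O(1)

Therefore, the order from fastest to slowest is: A > D > B > C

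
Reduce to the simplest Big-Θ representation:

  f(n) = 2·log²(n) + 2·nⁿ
Θ(nⁿ)

Order the terms by growth rate: 2·log²(n) ≺ 2·nⁿ.
The fastest-growing term 2·nⁿ dominates as n → ∞; dropping its constant factor gives Θ(nⁿ).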